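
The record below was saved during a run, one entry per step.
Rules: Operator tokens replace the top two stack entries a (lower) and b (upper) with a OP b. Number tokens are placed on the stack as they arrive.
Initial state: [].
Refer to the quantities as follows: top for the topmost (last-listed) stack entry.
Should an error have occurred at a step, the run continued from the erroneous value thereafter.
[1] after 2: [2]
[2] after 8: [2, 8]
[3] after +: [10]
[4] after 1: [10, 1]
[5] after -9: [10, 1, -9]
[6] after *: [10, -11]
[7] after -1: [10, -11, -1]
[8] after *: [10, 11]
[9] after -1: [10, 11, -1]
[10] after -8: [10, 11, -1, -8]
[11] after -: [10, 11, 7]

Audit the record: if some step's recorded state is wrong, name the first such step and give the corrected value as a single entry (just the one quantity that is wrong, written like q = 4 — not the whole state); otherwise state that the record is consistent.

step 6, top = -9

Recomputing the run from the initial state:
step 1: [2]
step 2: [2, 8]
step 3: [10]
step 4: [10, 1]
step 5: [10, 1, -9]
step 6: [10, -9]
step 7: [10, -9, -1]
step 8: [10, 9]
step 9: [10, 9, -1]
step 10: [10, 9, -1, -8]
step 11: [10, 9, 7]
The first disagreement with the record is at step 6, where the value should be top = -9.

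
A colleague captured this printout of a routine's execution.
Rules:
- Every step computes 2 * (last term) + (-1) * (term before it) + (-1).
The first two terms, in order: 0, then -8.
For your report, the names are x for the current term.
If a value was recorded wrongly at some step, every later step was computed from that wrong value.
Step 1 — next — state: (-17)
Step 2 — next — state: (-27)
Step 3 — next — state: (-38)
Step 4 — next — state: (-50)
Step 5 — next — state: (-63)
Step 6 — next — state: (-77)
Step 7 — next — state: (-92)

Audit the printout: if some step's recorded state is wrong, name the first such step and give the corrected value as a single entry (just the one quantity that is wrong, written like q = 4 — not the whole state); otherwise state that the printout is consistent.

Recomputing the run from the initial state:
step 1: x = -17
step 2: x = -27
step 3: x = -38
step 4: x = -50
step 5: x = -63
step 6: x = -77
step 7: x = -92
This matches the printout at every step.

no error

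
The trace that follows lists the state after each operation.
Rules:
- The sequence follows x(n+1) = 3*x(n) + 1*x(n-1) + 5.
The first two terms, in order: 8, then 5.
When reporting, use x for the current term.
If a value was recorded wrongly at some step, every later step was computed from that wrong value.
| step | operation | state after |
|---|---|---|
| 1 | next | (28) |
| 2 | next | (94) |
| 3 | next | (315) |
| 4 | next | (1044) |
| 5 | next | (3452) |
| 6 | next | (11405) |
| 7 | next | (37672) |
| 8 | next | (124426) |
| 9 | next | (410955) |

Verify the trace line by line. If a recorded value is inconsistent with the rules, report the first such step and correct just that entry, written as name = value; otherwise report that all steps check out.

Recomputing the run from the initial state:
step 1: x = 28
step 2: x = 94
step 3: x = 315
step 4: x = 1044
step 5: x = 3452
step 6: x = 11405
step 7: x = 37672
step 8: x = 124426
step 9: x = 410955
This matches the trace at every step.

no error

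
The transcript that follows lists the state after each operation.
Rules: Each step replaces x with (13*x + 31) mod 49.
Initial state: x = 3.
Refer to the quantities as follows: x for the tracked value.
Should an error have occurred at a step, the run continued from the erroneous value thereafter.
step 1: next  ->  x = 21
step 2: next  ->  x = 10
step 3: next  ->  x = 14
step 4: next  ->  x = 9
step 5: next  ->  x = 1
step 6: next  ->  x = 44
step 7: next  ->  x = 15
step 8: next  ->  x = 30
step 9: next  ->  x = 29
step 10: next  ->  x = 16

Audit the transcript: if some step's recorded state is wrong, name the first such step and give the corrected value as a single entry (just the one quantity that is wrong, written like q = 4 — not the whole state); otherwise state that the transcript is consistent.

1. x = (13*3 + 31) mod 49 = 21 (matches)
2. x = (13*21 + 31) mod 49 = 10 (matches)
3. x = (13*10 + 31) mod 49 = 14 (agrees with the transcript)
4. x = (13*14 + 31) mod 49 = 17 (the transcript has a different value)
The audit stops at step 4: the recorded entry is wrong and should be x = 17.

step 4, x = 17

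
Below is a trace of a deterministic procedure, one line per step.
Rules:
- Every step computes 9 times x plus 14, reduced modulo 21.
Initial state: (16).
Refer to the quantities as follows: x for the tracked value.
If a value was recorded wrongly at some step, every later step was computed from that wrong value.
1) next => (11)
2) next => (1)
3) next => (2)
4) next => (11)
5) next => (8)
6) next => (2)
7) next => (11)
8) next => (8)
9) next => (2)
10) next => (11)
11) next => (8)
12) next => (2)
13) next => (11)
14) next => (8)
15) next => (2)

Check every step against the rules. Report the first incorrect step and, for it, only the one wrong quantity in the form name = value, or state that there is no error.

1. x = (9*16 + 14) mod 21 = 11 (checks out)
2. x = (9*11 + 14) mod 21 = 8 (the trace disagrees here)
First incorrect step: 2; the correct value is x = 8.

step 2, x = 8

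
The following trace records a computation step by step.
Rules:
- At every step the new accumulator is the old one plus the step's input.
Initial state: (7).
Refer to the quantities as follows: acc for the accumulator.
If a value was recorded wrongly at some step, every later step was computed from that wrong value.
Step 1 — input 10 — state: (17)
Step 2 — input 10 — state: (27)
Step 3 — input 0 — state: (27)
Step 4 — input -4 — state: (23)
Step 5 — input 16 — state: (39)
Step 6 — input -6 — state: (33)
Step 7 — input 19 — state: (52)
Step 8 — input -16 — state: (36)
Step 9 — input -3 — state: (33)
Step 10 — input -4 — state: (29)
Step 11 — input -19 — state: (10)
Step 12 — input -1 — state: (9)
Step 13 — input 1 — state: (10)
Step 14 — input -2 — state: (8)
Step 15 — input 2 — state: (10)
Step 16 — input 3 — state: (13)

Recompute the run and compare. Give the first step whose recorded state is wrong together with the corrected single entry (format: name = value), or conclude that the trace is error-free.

Step 1: acc = 7 + 10 = 17 — consistent with the trace.
Step 2: acc = 17 + 10 = 27 — checks out.
Step 3: acc = 27 + 0 = 27 — no discrepancy.
Step 4: acc = 27 + -4 = 23 — confirmed correct.
Step 5: acc = 23 + 16 = 39 — matches.
Step 6: acc = 39 + -6 = 33 — agrees with the trace.
Step 7: acc = 33 + 19 = 52 — confirmed correct.
Step 8: acc = 52 + -16 = 36 — in agreement.
Step 9: acc = 36 + -3 = 33 — agrees with the trace.
Step 10: acc = 33 + -4 = 29 — confirmed correct.
Step 11: acc = 29 + -19 = 10 — matches.
Step 12: acc = 10 + -1 = 9 — no discrepancy.
Step 13: acc = 9 + 1 = 10 — in agreement.
Step 14: acc = 10 + -2 = 8 — consistent with the trace.
Step 15: acc = 8 + 2 = 10 — in agreement.
Step 16: acc = 10 + 3 = 13 — consistent with the trace.
The whole run recomputes cleanly — no discrepancies.

no error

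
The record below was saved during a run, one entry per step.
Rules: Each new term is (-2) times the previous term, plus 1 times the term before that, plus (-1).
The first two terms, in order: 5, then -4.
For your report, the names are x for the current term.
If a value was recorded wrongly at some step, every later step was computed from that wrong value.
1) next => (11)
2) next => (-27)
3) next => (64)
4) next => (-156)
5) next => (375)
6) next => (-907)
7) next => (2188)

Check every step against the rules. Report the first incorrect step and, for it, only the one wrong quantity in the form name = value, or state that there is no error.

Step 1: x = -2*(-4) + (1)*(5) + (-1) = 12 — a discrepancy with the record.
The audit stops at step 1: the recorded entry is wrong and should be x = 12.

step 1, x = 12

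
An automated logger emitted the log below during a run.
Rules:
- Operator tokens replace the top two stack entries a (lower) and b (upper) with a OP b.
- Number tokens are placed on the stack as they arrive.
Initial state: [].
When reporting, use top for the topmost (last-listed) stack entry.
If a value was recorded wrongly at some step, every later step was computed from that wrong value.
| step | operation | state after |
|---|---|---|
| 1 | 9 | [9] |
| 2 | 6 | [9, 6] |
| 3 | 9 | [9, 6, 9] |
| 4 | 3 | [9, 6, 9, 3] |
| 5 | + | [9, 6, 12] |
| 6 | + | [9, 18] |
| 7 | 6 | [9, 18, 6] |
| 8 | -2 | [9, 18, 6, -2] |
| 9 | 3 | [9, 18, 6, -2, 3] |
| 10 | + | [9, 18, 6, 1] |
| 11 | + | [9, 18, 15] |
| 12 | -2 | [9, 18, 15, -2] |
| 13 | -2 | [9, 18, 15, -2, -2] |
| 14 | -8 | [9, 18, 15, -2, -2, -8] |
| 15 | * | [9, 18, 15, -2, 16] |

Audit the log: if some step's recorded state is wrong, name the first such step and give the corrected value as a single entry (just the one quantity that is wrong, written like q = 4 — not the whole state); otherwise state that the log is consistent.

step 1: push 9: top = 9 -> matches
step 2: push 6: top = 6 -> consistent with the log
step 3: push 9: top = 9 -> confirmed correct
step 4: push 3: top = 3 -> in agreement
step 5: 9 + 3 = 12 -> checks out
step 6: 6 + 12 = 18 -> no discrepancy
step 7: push 6: top = 6 -> no discrepancy
step 8: push -2: top = -2 -> no discrepancy
step 9: push 3: top = 3 -> in agreement
step 10: -2 + 3 = 1 -> checks out
step 11: 6 + 1 = 7 -> the entry is off here
First deviation found at step 11; the corrected entry is top = 7.

step 11, top = 7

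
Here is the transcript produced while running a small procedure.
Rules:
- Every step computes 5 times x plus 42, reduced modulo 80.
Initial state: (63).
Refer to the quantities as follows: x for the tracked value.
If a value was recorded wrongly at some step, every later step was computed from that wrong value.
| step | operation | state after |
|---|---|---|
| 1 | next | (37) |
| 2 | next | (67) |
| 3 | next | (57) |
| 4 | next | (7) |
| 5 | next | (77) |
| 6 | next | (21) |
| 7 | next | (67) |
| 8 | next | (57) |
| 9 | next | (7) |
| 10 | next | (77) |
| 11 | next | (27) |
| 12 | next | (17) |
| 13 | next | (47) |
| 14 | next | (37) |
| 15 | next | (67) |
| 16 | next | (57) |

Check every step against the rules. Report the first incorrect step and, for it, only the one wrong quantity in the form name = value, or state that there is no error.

Recomputing the run from the initial state:
step 1: x = 37
step 2: x = 67
step 3: x = 57
step 4: x = 7
step 5: x = 77
step 6: x = 27
step 7: x = 17
step 8: x = 47
step 9: x = 37
step 10: x = 67
step 11: x = 57
step 12: x = 7
step 13: x = 77
step 14: x = 27
step 15: x = 17
step 16: x = 47
The first disagreement with the transcript is at step 6, where the value should be x = 27.

step 6, x = 27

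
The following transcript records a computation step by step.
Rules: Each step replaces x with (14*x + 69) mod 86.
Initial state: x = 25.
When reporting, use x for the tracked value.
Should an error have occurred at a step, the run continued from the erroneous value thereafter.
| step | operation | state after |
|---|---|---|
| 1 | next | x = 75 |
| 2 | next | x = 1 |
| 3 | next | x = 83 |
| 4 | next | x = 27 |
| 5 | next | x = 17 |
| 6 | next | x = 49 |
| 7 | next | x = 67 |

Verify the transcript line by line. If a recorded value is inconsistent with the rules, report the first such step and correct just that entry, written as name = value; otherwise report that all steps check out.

no error

Step 1: x = (14*25 + 69) mod 86 = 75 — no discrepancy.
Step 2: x = (14*75 + 69) mod 86 = 1 — in agreement.
Step 3: x = (14*1 + 69) mod 86 = 83 — consistent with the transcript.
Step 4: x = (14*83 + 69) mod 86 = 27 — verified.
Step 5: x = (14*27 + 69) mod 86 = 17 — verified.
Step 6: x = (14*17 + 69) mod 86 = 49 — exactly as logged.
Step 7: x = (14*49 + 69) mod 86 = 67 — agrees with the transcript.
No step deviates from the rules.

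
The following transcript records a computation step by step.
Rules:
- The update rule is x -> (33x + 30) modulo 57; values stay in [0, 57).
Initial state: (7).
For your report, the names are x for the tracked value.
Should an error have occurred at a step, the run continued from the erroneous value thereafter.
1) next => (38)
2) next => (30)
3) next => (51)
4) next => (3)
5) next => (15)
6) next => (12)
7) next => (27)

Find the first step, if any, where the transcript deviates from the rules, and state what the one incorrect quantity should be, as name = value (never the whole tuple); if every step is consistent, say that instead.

step 1, x = 33

Recomputing the run from the initial state:
step 1: x = 33
step 2: x = 36
step 3: x = 21
step 4: x = 39
step 5: x = 6
step 6: x = 0
step 7: x = 30
The first disagreement with the transcript is at step 1, where the value should be x = 33.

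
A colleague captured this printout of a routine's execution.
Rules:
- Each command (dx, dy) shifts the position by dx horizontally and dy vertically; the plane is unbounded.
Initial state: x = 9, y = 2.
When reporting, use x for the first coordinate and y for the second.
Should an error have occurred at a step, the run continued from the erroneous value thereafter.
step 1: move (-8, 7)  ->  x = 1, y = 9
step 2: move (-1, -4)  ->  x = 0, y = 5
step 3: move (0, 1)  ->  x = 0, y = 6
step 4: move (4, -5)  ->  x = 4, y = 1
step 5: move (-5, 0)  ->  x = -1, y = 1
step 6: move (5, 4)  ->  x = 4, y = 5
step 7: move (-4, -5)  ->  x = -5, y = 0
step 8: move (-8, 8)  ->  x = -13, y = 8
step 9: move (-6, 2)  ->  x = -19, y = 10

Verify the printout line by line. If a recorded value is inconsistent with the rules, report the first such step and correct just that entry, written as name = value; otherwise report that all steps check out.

Recomputing the run from the initial state:
step 1: x = 1, y = 9
step 2: x = 0, y = 5
step 3: x = 0, y = 6
step 4: x = 4, y = 1
step 5: x = -1, y = 1
step 6: x = 4, y = 5
step 7: x = 0, y = 0
step 8: x = -8, y = 8
step 9: x = -14, y = 10
The first disagreement with the printout is at step 7, where the value should be x = 0.

step 7, x = 0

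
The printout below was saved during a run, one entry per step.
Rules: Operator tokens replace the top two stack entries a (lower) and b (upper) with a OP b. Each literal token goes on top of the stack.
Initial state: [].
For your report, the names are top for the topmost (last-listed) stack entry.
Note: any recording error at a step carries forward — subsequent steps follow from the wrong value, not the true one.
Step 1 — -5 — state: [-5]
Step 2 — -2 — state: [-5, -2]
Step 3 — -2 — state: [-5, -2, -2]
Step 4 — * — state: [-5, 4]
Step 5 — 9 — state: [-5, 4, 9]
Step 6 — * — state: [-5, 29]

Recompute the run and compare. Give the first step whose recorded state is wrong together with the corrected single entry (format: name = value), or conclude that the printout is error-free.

Recomputing the run from the initial state:
step 1: [-5]
step 2: [-5, -2]
step 3: [-5, -2, -2]
step 4: [-5, 4]
step 5: [-5, 4, 9]
step 6: [-5, 36]
The first disagreement with the printout is at step 6, where the value should be top = 36.

step 6, top = 36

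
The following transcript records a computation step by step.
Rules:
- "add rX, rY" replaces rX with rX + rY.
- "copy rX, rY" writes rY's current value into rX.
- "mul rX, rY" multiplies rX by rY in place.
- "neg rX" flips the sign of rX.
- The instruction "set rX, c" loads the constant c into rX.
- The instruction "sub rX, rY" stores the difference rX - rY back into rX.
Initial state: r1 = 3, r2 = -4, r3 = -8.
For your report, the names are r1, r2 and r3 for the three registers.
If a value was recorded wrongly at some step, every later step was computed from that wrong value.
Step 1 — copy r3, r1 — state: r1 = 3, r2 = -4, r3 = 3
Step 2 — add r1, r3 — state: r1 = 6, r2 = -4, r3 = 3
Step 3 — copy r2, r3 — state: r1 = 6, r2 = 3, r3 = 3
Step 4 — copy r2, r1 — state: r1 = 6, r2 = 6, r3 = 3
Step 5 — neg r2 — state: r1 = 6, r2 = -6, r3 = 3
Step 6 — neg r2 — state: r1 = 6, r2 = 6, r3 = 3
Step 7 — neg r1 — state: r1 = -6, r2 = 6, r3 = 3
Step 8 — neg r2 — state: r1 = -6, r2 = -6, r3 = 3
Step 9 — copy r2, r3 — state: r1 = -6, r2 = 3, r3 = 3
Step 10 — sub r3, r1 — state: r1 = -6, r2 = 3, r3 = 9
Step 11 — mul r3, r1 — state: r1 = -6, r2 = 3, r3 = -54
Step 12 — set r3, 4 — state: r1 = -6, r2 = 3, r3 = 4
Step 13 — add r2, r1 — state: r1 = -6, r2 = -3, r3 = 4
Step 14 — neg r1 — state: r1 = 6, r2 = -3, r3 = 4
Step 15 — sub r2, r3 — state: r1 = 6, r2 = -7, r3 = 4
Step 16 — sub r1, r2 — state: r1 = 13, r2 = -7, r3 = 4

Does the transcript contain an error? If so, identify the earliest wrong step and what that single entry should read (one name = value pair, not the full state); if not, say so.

Step 1: r3 = 3 — confirmed correct.
Step 2: r1 = 3 + 3 = 6 — checks out.
Step 3: r2 = 3 — same as recorded.
Step 4: r2 = 6 — checks out.
Step 5: r2 = -(6) = -6 — consistent with the transcript.
Step 6: r2 = -(-6) = 6 — checks out.
Step 7: r1 = -(6) = -6 — matches.
Step 8: r2 = -(6) = -6 — verified.
Step 9: r2 = 3 — exactly as logged.
Step 10: r3 = 3 - -6 = 9 — in agreement.
Step 11: r3 = 9 * -6 = -54 — confirmed correct.
Step 12: r3 = 4 — agrees with the transcript.
Step 13: r2 = 3 + -6 = -3 — checks out.
Step 14: r1 = -(-6) = 6 — checks out.
Step 15: r2 = -3 - 4 = -7 — checks out.
Step 16: r1 = 6 - -7 = 13 — same as recorded.
The whole run recomputes cleanly — no discrepancies.

no error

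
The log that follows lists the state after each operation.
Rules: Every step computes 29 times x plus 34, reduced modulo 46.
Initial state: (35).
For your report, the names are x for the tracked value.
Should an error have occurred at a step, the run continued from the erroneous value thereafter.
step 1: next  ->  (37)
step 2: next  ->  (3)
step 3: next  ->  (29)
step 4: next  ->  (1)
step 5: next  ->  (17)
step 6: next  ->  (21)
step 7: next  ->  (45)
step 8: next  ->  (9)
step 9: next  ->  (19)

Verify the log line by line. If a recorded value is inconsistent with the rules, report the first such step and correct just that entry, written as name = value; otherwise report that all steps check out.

step 1: x = (29*35 + 34) mod 46 = 37 -> checks out
step 2: x = (29*37 + 34) mod 46 = 3 -> checks out
step 3: x = (29*3 + 34) mod 46 = 29 -> matches
step 4: x = (29*29 + 34) mod 46 = 1 -> same as recorded
step 5: x = (29*1 + 34) mod 46 = 17 -> in agreement
step 6: x = (29*17 + 34) mod 46 = 21 -> agrees with the log
step 7: x = (29*21 + 34) mod 46 = 45 -> agrees with the log
step 8: x = (29*45 + 34) mod 46 = 5 -> the log disagrees here
First deviation found at step 8; the corrected entry is x = 5.

step 8, x = 5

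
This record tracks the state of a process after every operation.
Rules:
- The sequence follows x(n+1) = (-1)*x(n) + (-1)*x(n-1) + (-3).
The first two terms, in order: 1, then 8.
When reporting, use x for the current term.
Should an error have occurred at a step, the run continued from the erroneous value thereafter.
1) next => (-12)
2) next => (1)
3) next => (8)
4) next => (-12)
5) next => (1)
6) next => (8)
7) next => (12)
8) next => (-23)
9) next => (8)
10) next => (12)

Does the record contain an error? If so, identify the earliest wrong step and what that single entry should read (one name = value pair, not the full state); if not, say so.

Recomputing the run from the initial state:
step 1: x = -12
step 2: x = 1
step 3: x = 8
step 4: x = -12
step 5: x = 1
step 6: x = 8
step 7: x = -12
step 8: x = 1
step 9: x = 8
step 10: x = -12
The first disagreement with the record is at step 7, where the value should be x = -12.

step 7, x = -12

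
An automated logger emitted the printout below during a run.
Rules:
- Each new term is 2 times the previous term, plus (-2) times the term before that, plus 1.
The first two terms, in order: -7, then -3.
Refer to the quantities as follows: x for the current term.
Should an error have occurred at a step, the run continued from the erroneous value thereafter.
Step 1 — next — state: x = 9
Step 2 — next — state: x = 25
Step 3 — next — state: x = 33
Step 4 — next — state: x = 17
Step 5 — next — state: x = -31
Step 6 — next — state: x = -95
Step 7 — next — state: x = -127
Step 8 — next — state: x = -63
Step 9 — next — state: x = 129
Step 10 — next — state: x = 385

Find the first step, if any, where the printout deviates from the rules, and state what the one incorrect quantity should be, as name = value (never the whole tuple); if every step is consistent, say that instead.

Step 1: x = 2*(-3) + (-2)*(-7) + (1) = 9 — in agreement.
Step 2: x = 2*(9) + (-2)*(-3) + (1) = 25 — same as recorded.
Step 3: x = 2*(25) + (-2)*(9) + (1) = 33 — agrees with the printout.
Step 4: x = 2*(33) + (-2)*(25) + (1) = 17 — consistent with the printout.
Step 5: x = 2*(17) + (-2)*(33) + (1) = -31 — consistent with the printout.
Step 6: x = 2*(-31) + (-2)*(17) + (1) = -95 — consistent with the printout.
Step 7: x = 2*(-95) + (-2)*(-31) + (1) = -127 — same as recorded.
Step 8: x = 2*(-127) + (-2)*(-95) + (1) = -63 — no discrepancy.
Step 9: x = 2*(-63) + (-2)*(-127) + (1) = 129 — verified.
Step 10: x = 2*(129) + (-2)*(-63) + (1) = 385 — matches.
All steps check out; nothing to correct.

no error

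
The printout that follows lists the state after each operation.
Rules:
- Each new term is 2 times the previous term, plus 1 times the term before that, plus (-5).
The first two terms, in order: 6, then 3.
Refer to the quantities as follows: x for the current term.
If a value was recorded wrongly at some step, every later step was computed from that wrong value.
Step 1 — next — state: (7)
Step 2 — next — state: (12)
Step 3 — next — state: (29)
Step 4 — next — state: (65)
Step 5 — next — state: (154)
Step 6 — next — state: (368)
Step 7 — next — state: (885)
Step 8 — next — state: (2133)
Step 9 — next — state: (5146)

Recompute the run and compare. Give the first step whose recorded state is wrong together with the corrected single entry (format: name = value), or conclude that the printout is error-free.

step 3, x = 26

1. x = 2*(3) + (1)*(6) + (-5) = 7 (matches)
2. x = 2*(7) + (1)*(3) + (-5) = 12 (consistent with the printout)
3. x = 2*(12) + (1)*(7) + (-5) = 26 (not what was recorded)
Conclusion: step 3 carries the first error; the entry should be x = 26.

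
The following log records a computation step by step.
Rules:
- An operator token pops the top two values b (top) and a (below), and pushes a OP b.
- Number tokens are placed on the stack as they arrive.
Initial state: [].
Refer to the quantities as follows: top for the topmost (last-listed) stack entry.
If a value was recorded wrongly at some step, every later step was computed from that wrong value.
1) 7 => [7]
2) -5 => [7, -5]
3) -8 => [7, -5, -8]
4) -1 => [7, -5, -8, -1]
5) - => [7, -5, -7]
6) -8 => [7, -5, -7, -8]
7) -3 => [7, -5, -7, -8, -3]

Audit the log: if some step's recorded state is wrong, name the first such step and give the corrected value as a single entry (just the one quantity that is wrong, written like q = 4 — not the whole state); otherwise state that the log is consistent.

no error

1. push 7: top = 7 (matches)
2. push -5: top = -5 (matches)
3. push -8: top = -8 (verified)
4. push -1: top = -1 (confirmed correct)
5. -8 - -1 = -7 (verified)
6. push -8: top = -8 (agrees with the log)
7. push -3: top = -3 (verified)
Each recorded entry agrees with the recomputation.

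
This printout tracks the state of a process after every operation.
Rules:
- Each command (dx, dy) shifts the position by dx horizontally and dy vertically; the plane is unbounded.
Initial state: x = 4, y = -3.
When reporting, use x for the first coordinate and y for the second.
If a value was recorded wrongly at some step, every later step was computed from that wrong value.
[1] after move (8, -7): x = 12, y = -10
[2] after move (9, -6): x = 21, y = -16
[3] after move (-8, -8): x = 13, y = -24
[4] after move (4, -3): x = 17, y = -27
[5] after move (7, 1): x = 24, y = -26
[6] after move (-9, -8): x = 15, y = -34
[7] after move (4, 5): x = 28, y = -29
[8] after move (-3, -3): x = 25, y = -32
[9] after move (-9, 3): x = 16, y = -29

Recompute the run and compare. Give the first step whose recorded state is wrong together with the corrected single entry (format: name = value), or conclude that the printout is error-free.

step 7, x = 19

Recomputing the run from the initial state:
step 1: x = 12, y = -10
step 2: x = 21, y = -16
step 3: x = 13, y = -24
step 4: x = 17, y = -27
step 5: x = 24, y = -26
step 6: x = 15, y = -34
step 7: x = 19, y = -29
step 8: x = 16, y = -32
step 9: x = 7, y = -29
The first disagreement with the printout is at step 7, where the value should be x = 19.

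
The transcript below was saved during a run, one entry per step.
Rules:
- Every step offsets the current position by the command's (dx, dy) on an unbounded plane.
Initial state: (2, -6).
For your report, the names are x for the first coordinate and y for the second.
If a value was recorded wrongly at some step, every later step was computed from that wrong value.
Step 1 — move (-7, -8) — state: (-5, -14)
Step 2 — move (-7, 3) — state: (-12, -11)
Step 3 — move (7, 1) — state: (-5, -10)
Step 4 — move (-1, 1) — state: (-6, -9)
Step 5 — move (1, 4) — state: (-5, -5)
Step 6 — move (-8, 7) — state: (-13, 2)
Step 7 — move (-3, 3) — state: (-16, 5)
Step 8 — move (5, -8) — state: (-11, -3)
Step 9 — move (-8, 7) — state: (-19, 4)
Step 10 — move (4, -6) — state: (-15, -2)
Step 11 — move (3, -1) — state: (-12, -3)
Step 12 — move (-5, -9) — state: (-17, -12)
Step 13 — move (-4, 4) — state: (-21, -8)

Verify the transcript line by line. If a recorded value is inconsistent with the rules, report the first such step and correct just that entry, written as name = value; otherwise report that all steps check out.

Step 1: x = 2 + (-7) = -5, y = -6 + (-8) = -14 — in agreement.
Step 2: x = -5 + (-7) = -12, y = -14 + (3) = -11 — same as recorded.
Step 3: x = -12 + (7) = -5, y = -11 + (1) = -10 — same as recorded.
Step 4: x = -5 + (-1) = -6, y = -10 + (1) = -9 — confirmed correct.
Step 5: x = -6 + (1) = -5, y = -9 + (4) = -5 — in agreement.
Step 6: x = -5 + (-8) = -13, y = -5 + (7) = 2 — confirmed correct.
Step 7: x = -13 + (-3) = -16, y = 2 + (3) = 5 — confirmed correct.
Step 8: x = -16 + (5) = -11, y = 5 + (-8) = -3 — exactly as logged.
Step 9: x = -11 + (-8) = -19, y = -3 + (7) = 4 — exactly as logged.
Step 10: x = -19 + (4) = -15, y = 4 + (-6) = -2 — in agreement.
Step 11: x = -15 + (3) = -12, y = -2 + (-1) = -3 — verified.
Step 12: x = -12 + (-5) = -17, y = -3 + (-9) = -12 — checks out.
Step 13: x = -17 + (-4) = -21, y = -12 + (4) = -8 — checks out.
Each recorded entry agrees with the recomputation.

no error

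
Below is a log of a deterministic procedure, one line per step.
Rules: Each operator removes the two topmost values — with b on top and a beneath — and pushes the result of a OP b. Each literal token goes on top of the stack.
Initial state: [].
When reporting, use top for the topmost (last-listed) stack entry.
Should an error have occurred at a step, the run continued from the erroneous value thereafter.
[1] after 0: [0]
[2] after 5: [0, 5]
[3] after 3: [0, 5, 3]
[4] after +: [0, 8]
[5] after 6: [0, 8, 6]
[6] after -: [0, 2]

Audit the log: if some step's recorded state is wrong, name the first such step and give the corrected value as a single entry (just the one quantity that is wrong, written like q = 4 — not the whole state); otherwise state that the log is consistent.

1. push 0: top = 0 (checks out)
2. push 5: top = 5 (no discrepancy)
3. push 3: top = 3 (exactly as logged)
4. 5 + 3 = 8 (confirmed correct)
5. push 6: top = 6 (agrees with the log)
6. 8 - 6 = 2 (verified)
All steps check out; nothing to correct.

no error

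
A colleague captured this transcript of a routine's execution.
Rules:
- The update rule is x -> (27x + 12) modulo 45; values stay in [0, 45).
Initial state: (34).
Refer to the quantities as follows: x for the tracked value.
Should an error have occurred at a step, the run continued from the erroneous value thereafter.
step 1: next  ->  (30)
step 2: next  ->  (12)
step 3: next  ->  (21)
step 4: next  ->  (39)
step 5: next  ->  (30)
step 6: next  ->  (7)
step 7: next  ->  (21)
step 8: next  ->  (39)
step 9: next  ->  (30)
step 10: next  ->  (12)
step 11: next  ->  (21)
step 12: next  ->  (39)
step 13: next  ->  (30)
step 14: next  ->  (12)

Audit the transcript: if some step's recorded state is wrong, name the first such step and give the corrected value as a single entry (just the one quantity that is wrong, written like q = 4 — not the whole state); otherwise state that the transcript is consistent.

Recomputing the run from the initial state:
step 1: x = 30
step 2: x = 12
step 3: x = 21
step 4: x = 39
step 5: x = 30
step 6: x = 12
step 7: x = 21
step 8: x = 39
step 9: x = 30
step 10: x = 12
step 11: x = 21
step 12: x = 39
step 13: x = 30
step 14: x = 12
The first disagreement with the transcript is at step 6, where the value should be x = 12.

step 6, x = 12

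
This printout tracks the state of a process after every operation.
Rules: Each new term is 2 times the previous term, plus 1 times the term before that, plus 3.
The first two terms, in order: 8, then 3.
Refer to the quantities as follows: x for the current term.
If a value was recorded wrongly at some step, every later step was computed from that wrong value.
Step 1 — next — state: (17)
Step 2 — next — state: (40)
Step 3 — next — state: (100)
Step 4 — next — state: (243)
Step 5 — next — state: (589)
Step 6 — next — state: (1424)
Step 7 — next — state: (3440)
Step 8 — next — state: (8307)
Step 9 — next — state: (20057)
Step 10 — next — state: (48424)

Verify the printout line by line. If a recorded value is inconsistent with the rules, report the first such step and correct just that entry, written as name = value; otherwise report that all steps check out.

no error

Recomputing the run from the initial state:
step 1: x = 17
step 2: x = 40
step 3: x = 100
step 4: x = 243
step 5: x = 589
step 6: x = 1424
step 7: x = 3440
step 8: x = 8307
step 9: x = 20057
step 10: x = 48424
This matches the printout at every step.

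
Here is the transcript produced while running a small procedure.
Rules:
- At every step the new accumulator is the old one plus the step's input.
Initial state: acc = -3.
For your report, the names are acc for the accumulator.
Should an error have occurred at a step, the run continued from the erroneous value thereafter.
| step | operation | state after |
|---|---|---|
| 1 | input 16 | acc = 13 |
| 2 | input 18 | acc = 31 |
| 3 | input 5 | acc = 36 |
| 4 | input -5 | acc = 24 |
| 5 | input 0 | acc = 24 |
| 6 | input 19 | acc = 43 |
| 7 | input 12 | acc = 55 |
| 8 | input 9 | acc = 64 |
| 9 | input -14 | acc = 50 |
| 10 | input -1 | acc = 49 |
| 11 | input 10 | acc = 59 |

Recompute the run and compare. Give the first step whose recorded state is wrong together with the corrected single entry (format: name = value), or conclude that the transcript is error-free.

step 4, acc = 31

Recomputing the run from the initial state:
step 1: acc = 13
step 2: acc = 31
step 3: acc = 36
step 4: acc = 31
step 5: acc = 31
step 6: acc = 50
step 7: acc = 62
step 8: acc = 71
step 9: acc = 57
step 10: acc = 56
step 11: acc = 66
The first disagreement with the transcript is at step 4, where the value should be acc = 31.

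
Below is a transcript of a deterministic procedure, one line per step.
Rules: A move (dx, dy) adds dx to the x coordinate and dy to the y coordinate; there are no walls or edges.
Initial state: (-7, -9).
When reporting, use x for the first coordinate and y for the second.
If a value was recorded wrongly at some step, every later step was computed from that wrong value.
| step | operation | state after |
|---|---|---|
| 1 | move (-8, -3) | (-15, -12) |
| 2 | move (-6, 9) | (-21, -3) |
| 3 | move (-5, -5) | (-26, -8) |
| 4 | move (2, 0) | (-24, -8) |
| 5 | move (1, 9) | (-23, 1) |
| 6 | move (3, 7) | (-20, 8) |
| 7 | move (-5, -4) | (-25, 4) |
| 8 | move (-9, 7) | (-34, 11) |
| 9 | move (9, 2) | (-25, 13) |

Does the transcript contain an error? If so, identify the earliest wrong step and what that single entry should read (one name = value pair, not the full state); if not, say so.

1. x = -7 + (-8) = -15, y = -9 + (-3) = -12 (in agreement)
2. x = -15 + (-6) = -21, y = -12 + (9) = -3 (matches)
3. x = -21 + (-5) = -26, y = -3 + (-5) = -8 (consistent with the transcript)
4. x = -26 + (2) = -24, y = -8 + (0) = -8 (checks out)
5. x = -24 + (1) = -23, y = -8 + (9) = 1 (matches)
6. x = -23 + (3) = -20, y = 1 + (7) = 8 (in agreement)
7. x = -20 + (-5) = -25, y = 8 + (-4) = 4 (agrees with the transcript)
8. x = -25 + (-9) = -34, y = 4 + (7) = 11 (agrees with the transcript)
9. x = -34 + (9) = -25, y = 11 + (2) = 13 (agrees with the transcript)
The recomputation confirms every line.

no error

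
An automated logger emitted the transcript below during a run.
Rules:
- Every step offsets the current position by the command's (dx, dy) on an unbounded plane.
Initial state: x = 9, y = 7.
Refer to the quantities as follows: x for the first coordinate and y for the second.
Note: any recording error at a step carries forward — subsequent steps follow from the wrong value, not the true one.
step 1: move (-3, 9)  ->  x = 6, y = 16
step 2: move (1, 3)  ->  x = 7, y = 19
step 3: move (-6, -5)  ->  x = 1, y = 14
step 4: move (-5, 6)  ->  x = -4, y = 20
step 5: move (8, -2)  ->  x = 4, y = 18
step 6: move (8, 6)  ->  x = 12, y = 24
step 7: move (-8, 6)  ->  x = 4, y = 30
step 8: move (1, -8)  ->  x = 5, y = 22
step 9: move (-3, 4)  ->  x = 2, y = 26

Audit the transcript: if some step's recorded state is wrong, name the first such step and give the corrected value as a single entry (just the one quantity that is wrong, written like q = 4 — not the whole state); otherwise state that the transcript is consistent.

no error

Recomputing the run from the initial state:
step 1: x = 6, y = 16
step 2: x = 7, y = 19
step 3: x = 1, y = 14
step 4: x = -4, y = 20
step 5: x = 4, y = 18
step 6: x = 12, y = 24
step 7: x = 4, y = 30
step 8: x = 5, y = 22
step 9: x = 2, y = 26
This matches the transcript at every step.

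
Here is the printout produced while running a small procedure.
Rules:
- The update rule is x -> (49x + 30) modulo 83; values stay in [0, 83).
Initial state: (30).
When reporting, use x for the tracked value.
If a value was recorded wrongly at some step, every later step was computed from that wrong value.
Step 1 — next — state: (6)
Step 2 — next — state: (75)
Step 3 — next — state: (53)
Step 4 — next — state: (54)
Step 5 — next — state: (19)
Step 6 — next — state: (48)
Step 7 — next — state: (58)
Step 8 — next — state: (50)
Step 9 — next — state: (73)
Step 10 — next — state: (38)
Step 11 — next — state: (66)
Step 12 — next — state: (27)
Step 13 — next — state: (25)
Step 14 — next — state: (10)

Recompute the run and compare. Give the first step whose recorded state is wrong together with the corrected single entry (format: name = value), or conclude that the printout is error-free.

step 5, x = 20

Recomputing the run from the initial state:
step 1: x = 6
step 2: x = 75
step 3: x = 53
step 4: x = 54
step 5: x = 20
step 6: x = 14
step 7: x = 52
step 8: x = 5
step 9: x = 26
step 10: x = 59
step 11: x = 16
step 12: x = 67
step 13: x = 76
step 14: x = 19
The first disagreement with the printout is at step 5, where the value should be x = 20.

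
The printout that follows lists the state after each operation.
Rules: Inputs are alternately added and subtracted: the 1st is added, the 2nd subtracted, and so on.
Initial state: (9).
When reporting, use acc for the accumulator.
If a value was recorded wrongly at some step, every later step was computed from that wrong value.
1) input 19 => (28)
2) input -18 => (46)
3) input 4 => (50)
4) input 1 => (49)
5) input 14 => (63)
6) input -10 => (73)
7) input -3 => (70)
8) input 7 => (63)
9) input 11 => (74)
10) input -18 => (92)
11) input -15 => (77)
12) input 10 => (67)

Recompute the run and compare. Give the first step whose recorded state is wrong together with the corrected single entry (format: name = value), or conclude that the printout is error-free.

no error

1. acc = 9 + 19 = 28 (confirmed correct)
2. acc = 28 - -18 = 46 (in agreement)
3. acc = 46 + 4 = 50 (exactly as logged)
4. acc = 50 - 1 = 49 (same as recorded)
5. acc = 49 + 14 = 63 (matches)
6. acc = 63 - -10 = 73 (same as recorded)
7. acc = 73 + -3 = 70 (no discrepancy)
8. acc = 70 - 7 = 63 (verified)
9. acc = 63 + 11 = 74 (confirmed correct)
10. acc = 74 - -18 = 92 (agrees with the printout)
11. acc = 92 + -15 = 77 (checks out)
12. acc = 77 - 10 = 67 (matches)
All steps check out; nothing to correct.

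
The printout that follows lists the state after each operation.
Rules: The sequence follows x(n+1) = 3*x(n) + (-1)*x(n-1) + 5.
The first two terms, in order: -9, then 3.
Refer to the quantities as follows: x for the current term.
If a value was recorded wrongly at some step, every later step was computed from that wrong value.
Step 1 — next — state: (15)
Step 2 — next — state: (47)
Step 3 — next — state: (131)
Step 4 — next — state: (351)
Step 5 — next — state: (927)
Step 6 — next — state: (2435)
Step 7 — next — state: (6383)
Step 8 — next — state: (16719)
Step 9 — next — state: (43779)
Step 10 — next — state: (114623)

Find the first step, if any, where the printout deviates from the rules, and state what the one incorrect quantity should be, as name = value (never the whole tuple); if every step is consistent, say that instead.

step 1, x = 23

step 1: x = 3*(3) + (-1)*(-9) + (5) = 23 -> a discrepancy with the printout
The audit stops at step 1: the recorded entry is wrong and should be x = 23.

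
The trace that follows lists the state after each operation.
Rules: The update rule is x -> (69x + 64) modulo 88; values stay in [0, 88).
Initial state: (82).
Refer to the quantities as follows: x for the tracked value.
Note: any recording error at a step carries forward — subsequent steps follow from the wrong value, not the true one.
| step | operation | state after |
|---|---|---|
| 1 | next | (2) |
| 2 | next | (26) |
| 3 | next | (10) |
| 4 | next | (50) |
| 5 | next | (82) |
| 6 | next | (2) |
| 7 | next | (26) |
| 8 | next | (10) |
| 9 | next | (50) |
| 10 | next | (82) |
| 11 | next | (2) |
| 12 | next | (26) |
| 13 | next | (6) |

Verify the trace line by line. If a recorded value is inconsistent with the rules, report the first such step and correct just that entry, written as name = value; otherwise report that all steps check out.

step 13, x = 10

Step 1: x = (69*82 + 64) mod 88 = 2 — exactly as logged.
Step 2: x = (69*2 + 64) mod 88 = 26 — verified.
Step 3: x = (69*26 + 64) mod 88 = 10 — in agreement.
Step 4: x = (69*10 + 64) mod 88 = 50 — same as recorded.
Step 5: x = (69*50 + 64) mod 88 = 82 — checks out.
Step 6: x = (69*82 + 64) mod 88 = 2 — same as recorded.
Step 7: x = (69*2 + 64) mod 88 = 26 — exactly as logged.
Step 8: x = (69*26 + 64) mod 88 = 10 — consistent with the trace.
Step 9: x = (69*10 + 64) mod 88 = 50 — matches.
Step 10: x = (69*50 + 64) mod 88 = 82 — no discrepancy.
Step 11: x = (69*82 + 64) mod 88 = 2 — verified.
Step 12: x = (69*2 + 64) mod 88 = 26 — confirmed correct.
Step 13: x = (69*26 + 64) mod 88 = 10 — not what was recorded.
That makes step 13 the first incorrect line — x = 10 is what it should show.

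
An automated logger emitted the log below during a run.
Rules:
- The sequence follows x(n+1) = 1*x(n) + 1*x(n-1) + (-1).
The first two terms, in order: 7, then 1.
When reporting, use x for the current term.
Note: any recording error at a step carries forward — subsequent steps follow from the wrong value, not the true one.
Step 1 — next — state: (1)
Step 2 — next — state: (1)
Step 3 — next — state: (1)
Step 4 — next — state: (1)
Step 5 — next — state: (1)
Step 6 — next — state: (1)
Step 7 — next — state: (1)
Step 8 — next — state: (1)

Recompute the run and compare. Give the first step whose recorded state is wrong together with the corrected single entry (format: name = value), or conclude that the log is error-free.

1. x = 1*(1) + (1)*(7) + (-1) = 7 (a discrepancy with the log)
Step 1 is the first one off; corrected, x = 7.

step 1, x = 7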